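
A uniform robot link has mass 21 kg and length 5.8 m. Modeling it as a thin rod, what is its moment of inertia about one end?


I = (1/3) * m * L^2
= (1/3) * 21 * 5.8^2
= 0.333333 * 21 * 33.64
= 235.48 kg*m^2


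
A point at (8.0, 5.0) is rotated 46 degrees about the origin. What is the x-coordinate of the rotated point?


x' = x*cos(theta) - y*sin(theta)
cos(46 deg) = 0.6947, sin(46 deg) = 0.7193
x' = 8.0 * 0.6947 - 5.0 * 0.7193
= 5.5573 - 3.5967
= 1.9606


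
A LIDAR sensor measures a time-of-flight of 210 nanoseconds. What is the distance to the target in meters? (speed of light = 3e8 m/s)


tof = 210 ns = 2.1e-07 s
dist = c * tof / 2
= 3e8 * 2.1e-07 / 2
= 31.5 m


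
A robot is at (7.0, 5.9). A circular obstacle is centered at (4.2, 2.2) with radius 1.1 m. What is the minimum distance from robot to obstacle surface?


center_dist = sqrt((7.0-4.2)^2 + (5.9-2.2)^2)
= sqrt(7.84 + 13.69)
= 4.64
min_dist = center_dist - radius = 4.64 - 1.1 = 3.54 m


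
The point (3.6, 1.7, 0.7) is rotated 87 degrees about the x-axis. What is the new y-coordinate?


Rotation about x-axis: y' = y*cos(theta) - z*sin(theta)
= 1.7 * 0.0523 - 0.7 * 0.9986
= -0.6101


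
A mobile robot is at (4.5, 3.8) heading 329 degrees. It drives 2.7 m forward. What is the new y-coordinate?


y_new = y0 + d*sin(theta)
= 3.8 + 2.7*sin(329)
= 3.8 + -1.3906
= 2.4094


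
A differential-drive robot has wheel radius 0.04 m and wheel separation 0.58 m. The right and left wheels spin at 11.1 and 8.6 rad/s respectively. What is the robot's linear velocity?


vR = r*wR = 0.04*11.1 = 0.444 m/s
vL = r*wL = 0.04*8.6 = 0.344 m/s
v = (vR+vL)/2 = 0.394 m/s
omega = (vR-vL)/L = 0.1724 rad/s
linear velocity = 0.394 m/s


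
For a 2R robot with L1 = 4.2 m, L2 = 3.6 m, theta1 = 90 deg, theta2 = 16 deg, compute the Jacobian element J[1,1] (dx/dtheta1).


J[1,1] = -L1*sin(t1) - L2*sin(t1+t2)
= -4.2*sin(90) - 3.6*sin(106)
= -7.6605


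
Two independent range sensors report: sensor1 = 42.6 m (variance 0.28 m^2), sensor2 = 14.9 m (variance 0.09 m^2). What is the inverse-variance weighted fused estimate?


w1 = (1/var1) / (1/var1 + 1/var2)
   = 3.5714 / (3.5714 + 11.1111) = 0.2432
w2 = 1 - w1 = 0.7568
fused = w1*s1 + w2*s2 = 10.3622 + 11.2757
= 21.6378 m


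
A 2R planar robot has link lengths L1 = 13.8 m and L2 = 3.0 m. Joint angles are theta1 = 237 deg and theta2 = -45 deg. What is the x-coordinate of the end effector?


Convert angles to radians: theta1 = 4.1364, theta2 = -0.7854
x = L1*cos(theta1) + L2*cos(theta1+theta2)
x = -7.516 + -2.9344
x = -10.4505


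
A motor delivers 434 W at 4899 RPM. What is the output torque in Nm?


omega = 4899 * 2*pi/60 = 513.0221 rad/s
tau = P / omega = 434 / 513.0221
= 0.846 Nm


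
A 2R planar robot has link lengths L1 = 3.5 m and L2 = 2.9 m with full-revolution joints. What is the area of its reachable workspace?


r_max = L1 + L2 = 6.4 m
r_min = |L1 - L2| = 0.6 m
Area = pi*(r_max^2 - r_min^2)
= pi*(40.96 - 0.36)
= pi * 40.6
= 127.5487 m^2


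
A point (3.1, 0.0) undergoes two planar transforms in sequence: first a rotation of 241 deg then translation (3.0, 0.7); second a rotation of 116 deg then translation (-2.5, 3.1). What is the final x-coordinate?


After transform 1:
x1 = cos(241)*3.1 - sin(241)*0.0 + 3.0 = 1.4971
y1 = sin(241)*3.1 + cos(241)*0.0 + 0.7 = -2.0113
After transform 2:
x2 = cos(116)*1.4971 - sin(116)*-2.0113 + -2.5
= -1.3485


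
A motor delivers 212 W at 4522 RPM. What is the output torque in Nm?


omega = 4522 * 2*pi/60 = 473.5427 rad/s
tau = P / omega = 212 / 473.5427
= 0.4477 Nm


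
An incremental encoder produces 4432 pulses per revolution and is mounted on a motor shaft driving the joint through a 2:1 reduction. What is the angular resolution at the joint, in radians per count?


counts per rev = 4432
effective counts at joint = 4432 * 2 = 8864
resolution = 2*pi / 8864
= 7.0884e-04 rad/count


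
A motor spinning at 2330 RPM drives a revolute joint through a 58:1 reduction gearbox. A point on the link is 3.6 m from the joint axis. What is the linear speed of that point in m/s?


omega_motor = 2330 * 2*pi/60 = 243.997 rad/s
omega_joint = omega_motor / 58 = 4.2068 rad/s
v = omega_joint * r = 4.2068 * 3.6
= 15.1446 m/s


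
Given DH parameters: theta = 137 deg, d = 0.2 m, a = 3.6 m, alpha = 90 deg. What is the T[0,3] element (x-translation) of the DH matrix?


T[0,3] = a * cos(theta)
= 3.6 * cos(137 deg)
= 3.6 * -0.7314
= -2.6329


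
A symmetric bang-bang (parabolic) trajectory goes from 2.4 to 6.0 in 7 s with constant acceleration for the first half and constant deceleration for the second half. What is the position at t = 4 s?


Symmetric rest-to-rest: each phase covers (pf-p0)/2 in time T/2. 0.5*a*(T/2)^2 = (pf-p0)/2 => a = 4*(pf-p0)/T^2
a = 4*(6.0-2.4)/7^2 = 0.2939
t = 4 is in the deceleration phase (t > T/2).
p = pf - 0.5*a*(T-t)^2 = 6.0 - 0.5*0.2939*3^2
= 4.6776


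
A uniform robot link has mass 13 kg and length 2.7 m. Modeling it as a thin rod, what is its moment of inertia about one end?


I = (1/3) * m * L^2
= (1/3) * 13 * 2.7^2
= 0.333333 * 13 * 7.29
= 31.59 kg*m^2


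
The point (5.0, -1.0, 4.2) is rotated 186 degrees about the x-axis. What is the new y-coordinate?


Rotation about x-axis: y' = y*cos(theta) - z*sin(theta)
= -1.0 * -0.9945 - 4.2 * -0.1045
= 1.4335


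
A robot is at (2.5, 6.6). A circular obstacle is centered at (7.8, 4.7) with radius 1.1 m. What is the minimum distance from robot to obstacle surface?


center_dist = sqrt((2.5-7.8)^2 + (6.6-4.7)^2)
= sqrt(28.09 + 3.61)
= 5.6303
min_dist = center_dist - radius = 5.6303 - 1.1 = 4.5303 m


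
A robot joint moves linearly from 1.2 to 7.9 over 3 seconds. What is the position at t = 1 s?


s = t/T = 1/3 = 0.3333
p(t) = p0 + (pf-p0)*s
= 1.2 + (7.9 - 1.2) * 0.3333
= 3.4333


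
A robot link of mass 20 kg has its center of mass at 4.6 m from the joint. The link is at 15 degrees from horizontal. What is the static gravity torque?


tau = m*g*L*cos(angle)
= 20 * 9.81 * 4.6 * cos(15 deg)
= 20 * 9.81 * 4.6 * 0.9659
= 871.7674 Nm


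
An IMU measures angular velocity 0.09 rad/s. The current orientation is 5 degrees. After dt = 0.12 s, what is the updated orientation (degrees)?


delta_theta = w * dt = 0.09 * 0.12 = 0.0108 rad
= 0.6188 deg
theta_new = 5 + 0.6188 = 5.6188 deg


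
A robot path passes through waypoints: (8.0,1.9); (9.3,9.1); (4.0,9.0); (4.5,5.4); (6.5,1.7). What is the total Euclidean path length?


Segment lengths:
  seg1 = sqrt((1.3)^2 + (7.2)^2) = 7.3164
  seg2 = sqrt((-5.3)^2 + (-0.1)^2) = 5.3009
  seg3 = sqrt((0.5)^2 + (-3.6)^2) = 3.6346
  seg4 = sqrt((2.0)^2 + (-3.7)^2) = 4.2059
Total = 20.4579


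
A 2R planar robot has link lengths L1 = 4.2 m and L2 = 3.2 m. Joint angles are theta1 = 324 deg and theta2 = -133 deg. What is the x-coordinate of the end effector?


Convert angles to radians: theta1 = 5.6549, theta2 = -2.3213
x = L1*cos(theta1) + L2*cos(theta1+theta2)
x = 3.3979 + -3.1412
x = 0.2567


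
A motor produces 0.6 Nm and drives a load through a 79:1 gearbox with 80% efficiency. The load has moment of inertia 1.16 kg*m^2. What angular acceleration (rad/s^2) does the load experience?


tau_out = tau_motor * N * eta
= 0.6 * 79 * 0.8 = 37.92 Nm
alpha = tau_out / I = 37.92 / 1.16
= 32.6897 rad/s^2


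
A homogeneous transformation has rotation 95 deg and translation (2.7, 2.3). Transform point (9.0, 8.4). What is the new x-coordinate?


x' = cos(theta)*px - sin(theta)*py + tx
= -0.0872*9.0 - 0.9962*8.4 + 2.7
= -6.4524


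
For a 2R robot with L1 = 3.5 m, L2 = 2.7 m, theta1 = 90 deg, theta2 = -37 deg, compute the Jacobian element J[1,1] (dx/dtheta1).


J[1,1] = -L1*sin(t1) - L2*sin(t1+t2)
= -3.5*sin(90) - 2.7*sin(53)
= -5.6563


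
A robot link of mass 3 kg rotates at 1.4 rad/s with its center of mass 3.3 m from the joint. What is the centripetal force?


F = m * omega^2 * r
= 3 * 1.4^2 * 3.3
= 3 * 1.96 * 3.3
= 19.404 N


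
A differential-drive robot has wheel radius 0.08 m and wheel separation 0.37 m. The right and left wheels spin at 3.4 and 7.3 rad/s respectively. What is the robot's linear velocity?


vR = r*wR = 0.08*3.4 = 0.272 m/s
vL = r*wL = 0.08*7.3 = 0.584 m/s
v = (vR+vL)/2 = 0.428 m/s
omega = (vR-vL)/L = -0.8432 rad/s
linear velocity = 0.428 m/s


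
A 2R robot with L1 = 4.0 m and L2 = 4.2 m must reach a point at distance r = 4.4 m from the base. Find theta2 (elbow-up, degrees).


cos(theta2) = (r^2 - L1^2 - L2^2) / (2*L1*L2)
cos(theta2) = (19.36 - 16.0 - 17.64) / 33.6
cos(theta2) = -0.425
theta2 = 115.1507 degrees


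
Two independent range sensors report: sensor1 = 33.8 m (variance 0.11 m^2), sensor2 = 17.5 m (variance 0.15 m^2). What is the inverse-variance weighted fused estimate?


w1 = (1/var1) / (1/var1 + 1/var2)
   = 9.0909 / (9.0909 + 6.6667) = 0.5769
w2 = 1 - w1 = 0.4231
fused = w1*s1 + w2*s2 = 19.5 + 7.4038
= 26.9038 m


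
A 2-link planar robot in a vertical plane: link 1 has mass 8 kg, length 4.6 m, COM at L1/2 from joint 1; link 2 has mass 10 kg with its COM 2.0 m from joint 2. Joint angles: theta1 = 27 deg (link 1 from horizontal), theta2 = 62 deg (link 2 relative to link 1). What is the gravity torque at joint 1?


Horizontal distance from joint 1 to link-1 COM:
  x_c1 = (L1/2)*cos(t1) = 2.3 * 0.891 = 2.0493 m
Horizontal distance from joint 1 to link-2 COM:
  x_c2 = L1*cos(t1) + Lc2*cos(t1+t2)
       = 4.6*0.891 + 2.0*0.0175 = 4.1335 m
tau1 = m1*g*x_c1 + m2*g*x_c2
     = 8*9.81*2.0493 + 10*9.81*4.1335
     = 160.8302 + 405.4998
     = 566.33 Nm


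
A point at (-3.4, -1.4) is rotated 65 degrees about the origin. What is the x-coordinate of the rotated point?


x' = x*cos(theta) - y*sin(theta)
cos(65 deg) = 0.4226, sin(65 deg) = 0.9063
x' = -3.4 * 0.4226 - -1.4 * 0.9063
= -1.4369 - -1.2688
= -0.1681


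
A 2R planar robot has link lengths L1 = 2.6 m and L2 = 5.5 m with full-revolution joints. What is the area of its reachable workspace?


r_max = L1 + L2 = 8.1 m
r_min = |L1 - L2| = 2.9 m
Area = pi*(r_max^2 - r_min^2)
= pi*(65.61 - 8.41)
= pi * 57.2
= 179.6991 m^2


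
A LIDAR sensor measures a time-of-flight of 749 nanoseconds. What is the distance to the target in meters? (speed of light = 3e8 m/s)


tof = 749 ns = 7.49e-07 s
dist = c * tof / 2
= 3e8 * 7.49e-07 / 2
= 112.35 m


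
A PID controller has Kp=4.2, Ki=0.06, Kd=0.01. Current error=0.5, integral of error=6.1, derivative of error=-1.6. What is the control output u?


u = Kp*e + Ki*int(e) + Kd*de/dt
= 4.2*0.5 + 0.06*6.1 + 0.01*(-1.6)
= 2.1 + 0.366 + -0.016
= 2.45


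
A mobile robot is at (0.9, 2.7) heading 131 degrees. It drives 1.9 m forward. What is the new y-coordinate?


y_new = y0 + d*sin(theta)
= 2.7 + 1.9*sin(131)
= 2.7 + 1.4339
= 4.1339


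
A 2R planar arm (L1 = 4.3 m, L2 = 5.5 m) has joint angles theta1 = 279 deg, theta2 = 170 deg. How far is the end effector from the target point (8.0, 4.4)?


End effector via forward kinematics:
x = L1*cos(t1) + L2*cos(t1+t2) = 0.7687
y = L1*sin(t1) + L2*sin(t1+t2) = 1.2521
Distance to target:
d = sqrt((8.0 - 0.7687)^2 + (4.4 - 1.2521)^2)
= sqrt(52.2923 + 9.9093)
= 7.8868 m


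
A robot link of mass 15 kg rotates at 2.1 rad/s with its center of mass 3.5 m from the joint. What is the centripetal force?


F = m * omega^2 * r
= 15 * 2.1^2 * 3.5
= 15 * 4.41 * 3.5
= 231.525 N


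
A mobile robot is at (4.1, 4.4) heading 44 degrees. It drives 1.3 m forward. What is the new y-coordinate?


y_new = y0 + d*sin(theta)
= 4.4 + 1.3*sin(44)
= 4.4 + 0.9031
= 5.3031


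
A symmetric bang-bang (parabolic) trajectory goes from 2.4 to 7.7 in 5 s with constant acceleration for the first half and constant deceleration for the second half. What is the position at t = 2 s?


Symmetric rest-to-rest: each phase covers (pf-p0)/2 in time T/2. 0.5*a*(T/2)^2 = (pf-p0)/2 => a = 4*(pf-p0)/T^2
a = 4*(7.7-2.4)/5^2 = 0.848
t = 2 is in the acceleration phase (t <= T/2).
p = p0 + 0.5*a*t^2 = 2.4 + 0.5*0.848*2^2
= 4.096


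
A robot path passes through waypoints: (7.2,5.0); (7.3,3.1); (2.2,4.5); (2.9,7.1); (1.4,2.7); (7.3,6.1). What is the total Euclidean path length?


Segment lengths:
  seg1 = sqrt((0.1)^2 + (-1.9)^2) = 1.9026
  seg2 = sqrt((-5.1)^2 + (1.4)^2) = 5.2887
  seg3 = sqrt((0.7)^2 + (2.6)^2) = 2.6926
  seg4 = sqrt((-1.5)^2 + (-4.4)^2) = 4.6487
  seg5 = sqrt((5.9)^2 + (3.4)^2) = 6.8096
Total = 21.3421


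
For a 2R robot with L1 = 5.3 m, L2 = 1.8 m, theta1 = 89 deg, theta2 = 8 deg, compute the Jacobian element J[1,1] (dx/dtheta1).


J[1,1] = -L1*sin(t1) - L2*sin(t1+t2)
= -5.3*sin(89) - 1.8*sin(97)
= -7.0858


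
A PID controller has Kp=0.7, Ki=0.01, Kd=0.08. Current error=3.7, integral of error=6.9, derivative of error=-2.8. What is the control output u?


u = Kp*e + Ki*int(e) + Kd*de/dt
= 0.7*3.7 + 0.01*6.9 + 0.08*(-2.8)
= 2.59 + 0.069 + -0.224
= 2.435


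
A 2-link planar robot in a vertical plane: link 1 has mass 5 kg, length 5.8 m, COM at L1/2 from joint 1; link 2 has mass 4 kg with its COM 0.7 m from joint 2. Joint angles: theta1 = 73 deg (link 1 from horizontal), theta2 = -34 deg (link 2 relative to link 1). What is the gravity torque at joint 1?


Horizontal distance from joint 1 to link-1 COM:
  x_c1 = (L1/2)*cos(t1) = 2.9 * 0.2924 = 0.8479 m
Horizontal distance from joint 1 to link-2 COM:
  x_c2 = L1*cos(t1) + Lc2*cos(t1+t2)
       = 5.8*0.2924 + 0.7*0.7771 = 2.2398 m
tau1 = m1*g*x_c1 + m2*g*x_c2
     = 5*9.81*0.8479 + 4*9.81*2.2398
     = 41.5884 + 87.8881
     = 129.4765 Nm


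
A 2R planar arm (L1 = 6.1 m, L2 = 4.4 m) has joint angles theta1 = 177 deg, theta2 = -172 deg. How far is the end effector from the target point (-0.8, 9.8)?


End effector via forward kinematics:
x = L1*cos(t1) + L2*cos(t1+t2) = -1.7084
y = L1*sin(t1) + L2*sin(t1+t2) = 0.7027
Distance to target:
d = sqrt((-0.8 - -1.7084)^2 + (9.8 - 0.7027)^2)
= sqrt(0.8252 + 82.7602)
= 9.1425 m


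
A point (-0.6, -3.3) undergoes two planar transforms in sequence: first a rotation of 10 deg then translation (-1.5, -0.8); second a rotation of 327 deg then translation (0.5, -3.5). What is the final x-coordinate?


After transform 1:
x1 = cos(10)*-0.6 - sin(10)*-3.3 + -1.5 = -1.5178
y1 = sin(10)*-0.6 + cos(10)*-3.3 + -0.8 = -4.1541
After transform 2:
x2 = cos(327)*-1.5178 - sin(327)*-4.1541 + 0.5
= -3.0354


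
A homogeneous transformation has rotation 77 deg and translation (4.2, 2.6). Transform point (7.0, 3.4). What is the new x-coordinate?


x' = cos(theta)*px - sin(theta)*py + tx
= 0.225*7.0 - 0.9744*3.4 + 4.2
= 2.4618


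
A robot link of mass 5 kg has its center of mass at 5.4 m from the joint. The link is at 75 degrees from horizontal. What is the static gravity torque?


tau = m*g*L*cos(angle)
= 5 * 9.81 * 5.4 * cos(75 deg)
= 5 * 9.81 * 5.4 * 0.2588
= 68.5534 Nm


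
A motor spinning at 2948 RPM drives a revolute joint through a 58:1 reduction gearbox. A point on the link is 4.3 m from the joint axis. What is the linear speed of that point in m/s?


omega_motor = 2948 * 2*pi/60 = 308.7138 rad/s
omega_joint = omega_motor / 58 = 5.3227 rad/s
v = omega_joint * r = 5.3227 * 4.3
= 22.8874 m/s


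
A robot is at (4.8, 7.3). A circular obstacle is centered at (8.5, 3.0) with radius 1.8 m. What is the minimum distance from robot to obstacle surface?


center_dist = sqrt((4.8-8.5)^2 + (7.3-3.0)^2)
= sqrt(13.69 + 18.49)
= 5.6727
min_dist = center_dist - radius = 5.6727 - 1.8 = 3.8727 m


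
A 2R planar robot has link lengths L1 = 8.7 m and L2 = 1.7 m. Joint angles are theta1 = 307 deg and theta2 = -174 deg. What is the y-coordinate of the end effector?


Convert angles to radians: theta1 = 5.3582, theta2 = -3.0369
y = L1*sin(theta1) + L2*sin(theta1+theta2)
y = -6.9481 + 1.2433
y = -5.7048


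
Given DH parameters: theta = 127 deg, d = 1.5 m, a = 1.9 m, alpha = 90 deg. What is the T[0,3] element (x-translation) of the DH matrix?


T[0,3] = a * cos(theta)
= 1.9 * cos(127 deg)
= 1.9 * -0.6018
= -1.1434


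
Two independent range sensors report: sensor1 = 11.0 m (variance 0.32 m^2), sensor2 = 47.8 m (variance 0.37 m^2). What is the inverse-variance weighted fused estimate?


w1 = (1/var1) / (1/var1 + 1/var2)
   = 3.125 / (3.125 + 2.7027) = 0.5362
w2 = 1 - w1 = 0.4638
fused = w1*s1 + w2*s2 = 5.8986 + 22.1681
= 28.0667 m


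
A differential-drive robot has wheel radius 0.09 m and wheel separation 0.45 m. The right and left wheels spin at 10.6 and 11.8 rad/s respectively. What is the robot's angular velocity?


vR = r*wR = 0.09*10.6 = 0.954 m/s
vL = r*wL = 0.09*11.8 = 1.062 m/s
v = (vR+vL)/2 = 1.008 m/s
omega = (vR-vL)/L = -0.24 rad/s
angular velocity = -0.24 rad/s


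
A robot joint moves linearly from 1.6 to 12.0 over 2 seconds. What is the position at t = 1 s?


s = t/T = 1/2 = 0.5
p(t) = p0 + (pf-p0)*s
= 1.6 + (12.0 - 1.6) * 0.5
= 6.8


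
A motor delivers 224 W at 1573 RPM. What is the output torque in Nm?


omega = 1573 * 2*pi/60 = 164.7242 rad/s
tau = P / omega = 224 / 164.7242
= 1.3598 Nm


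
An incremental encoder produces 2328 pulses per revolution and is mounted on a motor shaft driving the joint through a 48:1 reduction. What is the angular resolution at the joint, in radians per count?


counts per rev = 2328
effective counts at joint = 2328 * 48 = 111744
resolution = 2*pi / 111744
= 5.6228e-05 rad/count


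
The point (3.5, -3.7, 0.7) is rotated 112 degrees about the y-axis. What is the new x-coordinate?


Rotation about y-axis: x' = x*cos(theta) + z*sin(theta)
= 3.5 * -0.3746 + 0.7 * 0.9272
= -0.6621


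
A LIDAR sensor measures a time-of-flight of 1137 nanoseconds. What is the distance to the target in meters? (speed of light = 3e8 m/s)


tof = 1137 ns = 1.137e-06 s
dist = c * tof / 2
= 3e8 * 1.137e-06 / 2
= 170.55 m


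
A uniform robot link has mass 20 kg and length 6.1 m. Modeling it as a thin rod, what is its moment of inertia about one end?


I = (1/3) * m * L^2
= (1/3) * 20 * 6.1^2
= 0.333333 * 20 * 37.21
= 248.0667 kg*m^2


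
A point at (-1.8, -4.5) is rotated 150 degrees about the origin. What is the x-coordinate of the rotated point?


x' = x*cos(theta) - y*sin(theta)
cos(150 deg) = -0.866, sin(150 deg) = 0.5
x' = -1.8 * -0.866 - -4.5 * 0.5
= 1.5588 - -2.25
= 3.8088


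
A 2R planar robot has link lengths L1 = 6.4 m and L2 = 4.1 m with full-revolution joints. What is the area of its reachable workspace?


r_max = L1 + L2 = 10.5 m
r_min = |L1 - L2| = 2.3 m
Area = pi*(r_max^2 - r_min^2)
= pi*(110.25 - 5.29)
= pi * 104.96
= 329.7416 m^2


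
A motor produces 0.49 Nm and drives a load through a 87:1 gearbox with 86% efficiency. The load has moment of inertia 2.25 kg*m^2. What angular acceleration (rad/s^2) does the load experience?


tau_out = tau_motor * N * eta
= 0.49 * 87 * 0.86 = 36.6618 Nm
alpha = tau_out / I = 36.6618 / 2.25
= 16.2941 rad/s^2


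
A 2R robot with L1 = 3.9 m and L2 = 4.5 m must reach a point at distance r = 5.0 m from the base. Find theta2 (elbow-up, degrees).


cos(theta2) = (r^2 - L1^2 - L2^2) / (2*L1*L2)
cos(theta2) = (25.0 - 15.21 - 20.25) / 35.1
cos(theta2) = -0.298006
theta2 = 107.3379 degrees


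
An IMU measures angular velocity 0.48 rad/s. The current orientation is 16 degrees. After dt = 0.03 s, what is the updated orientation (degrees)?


delta_theta = w * dt = 0.48 * 0.03 = 0.0144 rad
= 0.8251 deg
theta_new = 16 + 0.8251 = 16.8251 deg


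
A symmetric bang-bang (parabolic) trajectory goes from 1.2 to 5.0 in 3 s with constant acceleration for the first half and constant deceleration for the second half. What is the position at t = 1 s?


Symmetric rest-to-rest: each phase covers (pf-p0)/2 in time T/2. 0.5*a*(T/2)^2 = (pf-p0)/2 => a = 4*(pf-p0)/T^2
a = 4*(5.0-1.2)/3^2 = 1.6889
t = 1 is in the acceleration phase (t <= T/2).
p = p0 + 0.5*a*t^2 = 1.2 + 0.5*1.6889*1^2
= 2.0444


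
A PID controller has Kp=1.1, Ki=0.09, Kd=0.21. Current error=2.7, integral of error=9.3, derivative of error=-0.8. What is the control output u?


u = Kp*e + Ki*int(e) + Kd*de/dt
= 1.1*2.7 + 0.09*9.3 + 0.21*(-0.8)
= 2.97 + 0.837 + -0.168
= 3.639


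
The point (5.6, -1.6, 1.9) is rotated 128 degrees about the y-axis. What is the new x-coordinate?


Rotation about y-axis: x' = x*cos(theta) + z*sin(theta)
= 5.6 * -0.6157 + 1.9 * 0.788
= -1.9505


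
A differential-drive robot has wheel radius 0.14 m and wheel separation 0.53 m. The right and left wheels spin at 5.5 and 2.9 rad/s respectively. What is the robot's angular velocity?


vR = r*wR = 0.14*5.5 = 0.77 m/s
vL = r*wL = 0.14*2.9 = 0.406 m/s
v = (vR+vL)/2 = 0.588 m/s
omega = (vR-vL)/L = 0.6868 rad/s
angular velocity = 0.6868 rad/s


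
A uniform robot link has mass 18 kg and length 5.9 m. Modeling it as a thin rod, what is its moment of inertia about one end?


I = (1/3) * m * L^2
= (1/3) * 18 * 5.9^2
= 0.333333 * 18 * 34.81
= 208.86 kg*m^2


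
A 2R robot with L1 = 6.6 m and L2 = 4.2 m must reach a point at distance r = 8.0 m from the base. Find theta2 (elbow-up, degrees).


cos(theta2) = (r^2 - L1^2 - L2^2) / (2*L1*L2)
cos(theta2) = (64.0 - 43.56 - 17.64) / 55.44
cos(theta2) = 0.050505
theta2 = 87.105 degrees


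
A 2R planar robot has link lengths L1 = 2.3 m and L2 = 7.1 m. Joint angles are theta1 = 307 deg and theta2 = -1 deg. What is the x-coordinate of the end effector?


Convert angles to radians: theta1 = 5.3582, theta2 = -0.0175
x = L1*cos(theta1) + L2*cos(theta1+theta2)
x = 1.3842 + 4.1733
x = 5.5574


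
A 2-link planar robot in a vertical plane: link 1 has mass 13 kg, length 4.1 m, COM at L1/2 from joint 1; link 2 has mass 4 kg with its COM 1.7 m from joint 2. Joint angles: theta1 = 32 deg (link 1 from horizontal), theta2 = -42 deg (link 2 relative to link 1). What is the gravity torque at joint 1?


Horizontal distance from joint 1 to link-1 COM:
  x_c1 = (L1/2)*cos(t1) = 2.05 * 0.848 = 1.7385 m
Horizontal distance from joint 1 to link-2 COM:
  x_c2 = L1*cos(t1) + Lc2*cos(t1+t2)
       = 4.1*0.848 + 1.7*0.9848 = 5.1512 m
tau1 = m1*g*x_c1 + m2*g*x_c2
     = 13*9.81*1.7385 + 4*9.81*5.1512
     = 221.7107 + 202.1319
     = 423.8427 Nm


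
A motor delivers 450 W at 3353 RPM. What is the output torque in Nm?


omega = 3353 * 2*pi/60 = 351.1253 rad/s
tau = P / omega = 450 / 351.1253
= 1.2816 Nm


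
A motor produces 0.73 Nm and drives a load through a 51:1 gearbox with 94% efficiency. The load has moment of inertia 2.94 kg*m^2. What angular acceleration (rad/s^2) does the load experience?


tau_out = tau_motor * N * eta
= 0.73 * 51 * 0.94 = 34.9962 Nm
alpha = tau_out / I = 34.9962 / 2.94
= 11.9035 rad/s^2


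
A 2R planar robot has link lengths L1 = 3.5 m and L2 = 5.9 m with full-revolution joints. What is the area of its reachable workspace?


r_max = L1 + L2 = 9.4 m
r_min = |L1 - L2| = 2.4 m
Area = pi*(r_max^2 - r_min^2)
= pi*(88.36 - 5.76)
= pi * 82.6
= 259.4956 m^2


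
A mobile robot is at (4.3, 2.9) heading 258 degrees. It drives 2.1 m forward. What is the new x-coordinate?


x_new = x0 + d*cos(theta)
= 4.3 + 2.1*cos(258)
= 4.3 + -0.4366
= 3.8634


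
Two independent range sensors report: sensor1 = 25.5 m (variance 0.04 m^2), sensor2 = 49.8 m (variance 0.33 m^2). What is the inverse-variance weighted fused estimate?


w1 = (1/var1) / (1/var1 + 1/var2)
   = 25.0 / (25.0 + 3.0303) = 0.8919
w2 = 1 - w1 = 0.1081
fused = w1*s1 + w2*s2 = 22.7432 + 5.3838
= 28.127 m


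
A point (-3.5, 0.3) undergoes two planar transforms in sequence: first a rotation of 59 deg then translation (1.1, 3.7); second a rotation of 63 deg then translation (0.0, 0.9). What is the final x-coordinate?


After transform 1:
x1 = cos(59)*-3.5 - sin(59)*0.3 + 1.1 = -0.9598
y1 = sin(59)*-3.5 + cos(59)*0.3 + 3.7 = 0.8544
After transform 2:
x2 = cos(63)*-0.9598 - sin(63)*0.8544 + 0.0
= -1.197


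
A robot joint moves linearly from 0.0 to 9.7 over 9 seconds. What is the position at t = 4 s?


s = t/T = 4/9 = 0.4444
p(t) = p0 + (pf-p0)*s
= 0.0 + (9.7 - 0.0) * 0.4444
= 4.3111


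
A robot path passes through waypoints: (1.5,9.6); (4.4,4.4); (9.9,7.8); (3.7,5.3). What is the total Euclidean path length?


Segment lengths:
  seg1 = sqrt((2.9)^2 + (-5.2)^2) = 5.954
  seg2 = sqrt((5.5)^2 + (3.4)^2) = 6.4661
  seg3 = sqrt((-6.2)^2 + (-2.5)^2) = 6.6851
Total = 19.1051


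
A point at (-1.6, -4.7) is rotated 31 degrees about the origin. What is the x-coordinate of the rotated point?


x' = x*cos(theta) - y*sin(theta)
cos(31 deg) = 0.8572, sin(31 deg) = 0.515
x' = -1.6 * 0.8572 - -4.7 * 0.515
= -1.3715 - -2.4207
= 1.0492


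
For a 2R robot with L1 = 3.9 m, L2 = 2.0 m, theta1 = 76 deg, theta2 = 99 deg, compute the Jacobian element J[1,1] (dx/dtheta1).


J[1,1] = -L1*sin(t1) - L2*sin(t1+t2)
= -3.9*sin(76) - 2.0*sin(175)
= -3.9585


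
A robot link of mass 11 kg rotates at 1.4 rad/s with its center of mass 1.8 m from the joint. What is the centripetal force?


F = m * omega^2 * r
= 11 * 1.4^2 * 1.8
= 11 * 1.96 * 1.8
= 38.808 N


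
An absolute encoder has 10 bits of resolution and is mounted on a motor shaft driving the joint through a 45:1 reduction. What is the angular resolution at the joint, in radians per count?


counts = 2^10 = 1024
effective counts at joint = 1024 * 45 = 46080
resolution = 2*pi / 46080
= 1.3635e-04 rad/count


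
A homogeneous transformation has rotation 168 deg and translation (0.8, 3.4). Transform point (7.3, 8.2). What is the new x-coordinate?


x' = cos(theta)*px - sin(theta)*py + tx
= -0.9781*7.3 - 0.2079*8.2 + 0.8
= -8.0454


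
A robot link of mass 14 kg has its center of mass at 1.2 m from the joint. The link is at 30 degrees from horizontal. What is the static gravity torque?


tau = m*g*L*cos(angle)
= 14 * 9.81 * 1.2 * cos(30 deg)
= 14 * 9.81 * 1.2 * 0.866
= 142.7279 Nm


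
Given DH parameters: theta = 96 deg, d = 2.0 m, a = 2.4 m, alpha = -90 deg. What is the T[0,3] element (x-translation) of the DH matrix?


T[0,3] = a * cos(theta)
= 2.4 * cos(96 deg)
= 2.4 * -0.1045
= -0.2509


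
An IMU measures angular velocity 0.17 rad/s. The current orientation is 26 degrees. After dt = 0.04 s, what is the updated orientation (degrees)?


delta_theta = w * dt = 0.17 * 0.04 = 0.0068 rad
= 0.3896 deg
theta_new = 26 + 0.3896 = 26.3896 deg


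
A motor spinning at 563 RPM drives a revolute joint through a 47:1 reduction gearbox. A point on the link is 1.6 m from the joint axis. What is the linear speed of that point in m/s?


omega_motor = 563 * 2*pi/60 = 58.9572 rad/s
omega_joint = omega_motor / 47 = 1.2544 rad/s
v = omega_joint * r = 1.2544 * 1.6
= 2.0071 m/s


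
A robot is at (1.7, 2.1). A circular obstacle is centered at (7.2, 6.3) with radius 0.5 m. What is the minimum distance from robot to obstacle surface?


center_dist = sqrt((1.7-7.2)^2 + (2.1-6.3)^2)
= sqrt(30.25 + 17.64)
= 6.9203
min_dist = center_dist - radius = 6.9203 - 0.5 = 6.4203 m


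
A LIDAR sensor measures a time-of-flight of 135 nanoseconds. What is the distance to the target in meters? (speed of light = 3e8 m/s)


tof = 135 ns = 1.35e-07 s
dist = c * tof / 2
= 3e8 * 1.35e-07 / 2
= 20.25 m


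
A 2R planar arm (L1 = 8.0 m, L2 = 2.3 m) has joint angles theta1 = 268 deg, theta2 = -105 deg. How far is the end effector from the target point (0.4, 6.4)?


End effector via forward kinematics:
x = L1*cos(t1) + L2*cos(t1+t2) = -2.4787
y = L1*sin(t1) + L2*sin(t1+t2) = -7.3227
Distance to target:
d = sqrt((0.4 - -2.4787)^2 + (6.4 - -7.3227)^2)
= sqrt(8.2869 + 188.3117)
= 14.0214 m


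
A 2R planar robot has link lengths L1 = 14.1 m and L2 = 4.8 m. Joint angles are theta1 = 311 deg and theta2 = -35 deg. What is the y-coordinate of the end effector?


Convert angles to radians: theta1 = 5.428, theta2 = -0.6109
y = L1*sin(theta1) + L2*sin(theta1+theta2)
y = -10.6414 + -4.7737
y = -15.4151


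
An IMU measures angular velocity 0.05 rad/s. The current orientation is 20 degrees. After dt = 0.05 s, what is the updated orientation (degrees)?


delta_theta = w * dt = 0.05 * 0.05 = 0.0025 rad
= 0.1432 deg
theta_new = 20 + 0.1432 = 20.1432 deg


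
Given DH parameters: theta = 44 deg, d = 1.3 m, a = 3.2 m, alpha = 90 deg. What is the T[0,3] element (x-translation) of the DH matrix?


T[0,3] = a * cos(theta)
= 3.2 * cos(44 deg)
= 3.2 * 0.7193
= 2.3019


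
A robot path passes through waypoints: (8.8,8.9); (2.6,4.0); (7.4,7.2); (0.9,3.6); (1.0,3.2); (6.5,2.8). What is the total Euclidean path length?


Segment lengths:
  seg1 = sqrt((-6.2)^2 + (-4.9)^2) = 7.9025
  seg2 = sqrt((4.8)^2 + (3.2)^2) = 5.7689
  seg3 = sqrt((-6.5)^2 + (-3.6)^2) = 7.4303
  seg4 = sqrt((0.1)^2 + (-0.4)^2) = 0.4123
  seg5 = sqrt((5.5)^2 + (-0.4)^2) = 5.5145
Total = 27.0286


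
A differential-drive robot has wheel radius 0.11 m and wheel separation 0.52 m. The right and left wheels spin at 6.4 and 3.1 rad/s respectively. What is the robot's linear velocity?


vR = r*wR = 0.11*6.4 = 0.704 m/s
vL = r*wL = 0.11*3.1 = 0.341 m/s
v = (vR+vL)/2 = 0.5225 m/s
omega = (vR-vL)/L = 0.6981 rad/s
linear velocity = 0.5225 m/s


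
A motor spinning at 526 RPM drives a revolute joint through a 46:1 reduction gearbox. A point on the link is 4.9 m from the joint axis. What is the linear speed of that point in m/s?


omega_motor = 526 * 2*pi/60 = 55.0826 rad/s
omega_joint = omega_motor / 46 = 1.1974 rad/s
v = omega_joint * r = 1.1974 * 4.9
= 5.8675 m/s


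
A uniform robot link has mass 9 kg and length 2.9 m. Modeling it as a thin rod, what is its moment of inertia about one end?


I = (1/3) * m * L^2
= (1/3) * 9 * 2.9^2
= 0.333333 * 9 * 8.41
= 25.23 kg*m^2


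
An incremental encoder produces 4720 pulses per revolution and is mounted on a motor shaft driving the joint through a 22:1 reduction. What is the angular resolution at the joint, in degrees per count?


counts per rev = 4720
effective counts at joint = 4720 * 22 = 103840
resolution = 360 / 103840
= 0.0035 deg/count


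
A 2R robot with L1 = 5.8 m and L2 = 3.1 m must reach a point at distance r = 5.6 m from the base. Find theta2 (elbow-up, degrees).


cos(theta2) = (r^2 - L1^2 - L2^2) / (2*L1*L2)
cos(theta2) = (31.36 - 33.64 - 9.61) / 35.96
cos(theta2) = -0.330645
theta2 = 109.3079 degrees


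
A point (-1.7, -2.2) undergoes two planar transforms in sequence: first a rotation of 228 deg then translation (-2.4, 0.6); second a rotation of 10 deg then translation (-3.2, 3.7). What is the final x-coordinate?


After transform 1:
x1 = cos(228)*-1.7 - sin(228)*-2.2 + -2.4 = -2.8974
y1 = sin(228)*-1.7 + cos(228)*-2.2 + 0.6 = 3.3354
After transform 2:
x2 = cos(10)*-2.8974 - sin(10)*3.3354 + -3.2
= -6.6326


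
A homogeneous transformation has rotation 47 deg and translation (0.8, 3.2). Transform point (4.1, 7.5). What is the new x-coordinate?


x' = cos(theta)*px - sin(theta)*py + tx
= 0.682*4.1 - 0.7314*7.5 + 0.8
= -1.889


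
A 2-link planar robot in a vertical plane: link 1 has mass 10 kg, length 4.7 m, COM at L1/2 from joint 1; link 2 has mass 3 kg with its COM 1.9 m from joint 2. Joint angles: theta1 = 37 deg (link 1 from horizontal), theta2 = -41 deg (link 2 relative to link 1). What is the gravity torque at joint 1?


Horizontal distance from joint 1 to link-1 COM:
  x_c1 = (L1/2)*cos(t1) = 2.35 * 0.7986 = 1.8768 m
Horizontal distance from joint 1 to link-2 COM:
  x_c2 = L1*cos(t1) + Lc2*cos(t1+t2)
       = 4.7*0.7986 + 1.9*0.9976 = 5.649 m
tau1 = m1*g*x_c1 + m2*g*x_c2
     = 10*9.81*1.8768 + 3*9.81*5.649
     = 184.1134 + 166.2489
     = 350.3623 Nm


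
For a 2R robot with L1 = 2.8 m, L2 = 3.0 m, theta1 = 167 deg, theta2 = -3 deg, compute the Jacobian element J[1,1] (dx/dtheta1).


J[1,1] = -L1*sin(t1) - L2*sin(t1+t2)
= -2.8*sin(167) - 3.0*sin(164)
= -1.4568


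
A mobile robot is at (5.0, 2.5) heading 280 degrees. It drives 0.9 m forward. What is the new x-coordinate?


x_new = x0 + d*cos(theta)
= 5.0 + 0.9*cos(280)
= 5.0 + 0.1563
= 5.1563


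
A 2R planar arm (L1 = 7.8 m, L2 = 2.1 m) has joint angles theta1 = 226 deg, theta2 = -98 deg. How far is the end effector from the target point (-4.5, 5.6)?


End effector via forward kinematics:
x = L1*cos(t1) + L2*cos(t1+t2) = -6.7112
y = L1*sin(t1) + L2*sin(t1+t2) = -3.956
Distance to target:
d = sqrt((-4.5 - -6.7112)^2 + (5.6 - -3.956)^2)
= sqrt(4.8895 + 91.3177)
= 9.8085 m


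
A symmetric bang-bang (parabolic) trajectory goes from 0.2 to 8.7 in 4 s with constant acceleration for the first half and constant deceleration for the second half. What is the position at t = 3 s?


Symmetric rest-to-rest: each phase covers (pf-p0)/2 in time T/2. 0.5*a*(T/2)^2 = (pf-p0)/2 => a = 4*(pf-p0)/T^2
a = 4*(8.7-0.2)/4^2 = 2.125
t = 3 is in the deceleration phase (t > T/2).
p = pf - 0.5*a*(T-t)^2 = 8.7 - 0.5*2.125*1^2
= 7.6375


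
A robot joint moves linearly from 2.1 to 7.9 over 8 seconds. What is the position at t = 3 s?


s = t/T = 3/8 = 0.375
p(t) = p0 + (pf-p0)*s
= 2.1 + (7.9 - 2.1) * 0.375
= 4.275


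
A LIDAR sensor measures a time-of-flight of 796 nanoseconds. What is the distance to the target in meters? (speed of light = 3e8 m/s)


tof = 796 ns = 7.96e-07 s
dist = c * tof / 2
= 3e8 * 7.96e-07 / 2
= 119.4 m


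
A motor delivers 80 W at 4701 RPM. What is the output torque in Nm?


omega = 4701 * 2*pi/60 = 492.2876 rad/s
tau = P / omega = 80 / 492.2876
= 0.1625 Nm


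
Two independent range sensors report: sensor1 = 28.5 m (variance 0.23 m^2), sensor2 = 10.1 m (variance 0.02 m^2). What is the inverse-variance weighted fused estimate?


w1 = (1/var1) / (1/var1 + 1/var2)
   = 4.3478 / (4.3478 + 50.0) = 0.08
w2 = 1 - w1 = 0.92
fused = w1*s1 + w2*s2 = 2.28 + 9.292
= 11.572 m


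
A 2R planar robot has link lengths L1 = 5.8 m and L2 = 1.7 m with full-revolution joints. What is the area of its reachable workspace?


r_max = L1 + L2 = 7.5 m
r_min = |L1 - L2| = 4.1 m
Area = pi*(r_max^2 - r_min^2)
= pi*(56.25 - 16.81)
= pi * 39.44
= 123.9044 m^2


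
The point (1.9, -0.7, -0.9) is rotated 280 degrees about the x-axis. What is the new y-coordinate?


Rotation about x-axis: y' = y*cos(theta) - z*sin(theta)
= -0.7 * 0.1736 - -0.9 * -0.9848
= -1.0079


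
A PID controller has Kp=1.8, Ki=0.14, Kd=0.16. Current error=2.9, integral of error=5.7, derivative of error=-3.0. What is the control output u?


u = Kp*e + Ki*int(e) + Kd*de/dt
= 1.8*2.9 + 0.14*5.7 + 0.16*(-3.0)
= 5.22 + 0.798 + -0.48
= 5.538


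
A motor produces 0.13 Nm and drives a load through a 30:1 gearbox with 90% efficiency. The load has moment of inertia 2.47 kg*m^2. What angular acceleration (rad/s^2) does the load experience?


tau_out = tau_motor * N * eta
= 0.13 * 30 * 0.9 = 3.51 Nm
alpha = tau_out / I = 3.51 / 2.47
= 1.4211 rad/s^2


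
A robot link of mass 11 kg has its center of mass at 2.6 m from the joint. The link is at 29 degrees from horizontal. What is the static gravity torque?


tau = m*g*L*cos(angle)
= 11 * 9.81 * 2.6 * cos(29 deg)
= 11 * 9.81 * 2.6 * 0.8746
= 245.3886 Nm


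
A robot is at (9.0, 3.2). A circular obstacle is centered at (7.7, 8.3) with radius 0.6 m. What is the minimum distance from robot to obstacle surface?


center_dist = sqrt((9.0-7.7)^2 + (3.2-8.3)^2)
= sqrt(1.69 + 26.01)
= 5.2631
min_dist = center_dist - radius = 5.2631 - 0.6 = 4.6631 m


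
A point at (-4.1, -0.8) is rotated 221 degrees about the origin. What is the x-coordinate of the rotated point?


x' = x*cos(theta) - y*sin(theta)
cos(221 deg) = -0.7547, sin(221 deg) = -0.6561
x' = -4.1 * -0.7547 - -0.8 * -0.6561
= 3.0943 - 0.5248
= 2.5695


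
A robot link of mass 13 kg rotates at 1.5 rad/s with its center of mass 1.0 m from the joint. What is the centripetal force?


F = m * omega^2 * r
= 13 * 1.5^2 * 1.0
= 13 * 2.25 * 1.0
= 29.25 N


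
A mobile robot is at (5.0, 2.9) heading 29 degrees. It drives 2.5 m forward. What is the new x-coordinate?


x_new = x0 + d*cos(theta)
= 5.0 + 2.5*cos(29)
= 5.0 + 2.1865
= 7.1865


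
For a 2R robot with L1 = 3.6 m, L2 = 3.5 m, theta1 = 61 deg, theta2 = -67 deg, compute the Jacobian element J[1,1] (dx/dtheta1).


J[1,1] = -L1*sin(t1) - L2*sin(t1+t2)
= -3.6*sin(61) - 3.5*sin(-6)
= -2.7828


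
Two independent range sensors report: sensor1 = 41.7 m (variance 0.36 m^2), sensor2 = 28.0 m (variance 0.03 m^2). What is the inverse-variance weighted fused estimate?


w1 = (1/var1) / (1/var1 + 1/var2)
   = 2.7778 / (2.7778 + 33.3333) = 0.0769
w2 = 1 - w1 = 0.9231
fused = w1*s1 + w2*s2 = 3.2077 + 25.8462
= 29.0538 m


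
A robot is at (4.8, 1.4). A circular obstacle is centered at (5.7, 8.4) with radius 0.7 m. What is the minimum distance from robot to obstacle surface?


center_dist = sqrt((4.8-5.7)^2 + (1.4-8.4)^2)
= sqrt(0.81 + 49.0)
= 7.0576
min_dist = center_dist - radius = 7.0576 - 0.7 = 6.3576 m


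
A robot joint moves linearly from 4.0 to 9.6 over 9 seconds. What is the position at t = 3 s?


s = t/T = 3/9 = 0.3333
p(t) = p0 + (pf-p0)*s
= 4.0 + (9.6 - 4.0) * 0.3333
= 5.8667


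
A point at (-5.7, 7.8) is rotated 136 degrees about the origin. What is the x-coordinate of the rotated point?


x' = x*cos(theta) - y*sin(theta)
cos(136 deg) = -0.7193, sin(136 deg) = 0.6947
x' = -5.7 * -0.7193 - 7.8 * 0.6947
= 4.1002 - 5.4183
= -1.3181


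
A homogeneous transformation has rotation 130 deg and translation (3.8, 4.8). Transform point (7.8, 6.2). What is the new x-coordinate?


x' = cos(theta)*px - sin(theta)*py + tx
= -0.6428*7.8 - 0.766*6.2 + 3.8
= -5.9632


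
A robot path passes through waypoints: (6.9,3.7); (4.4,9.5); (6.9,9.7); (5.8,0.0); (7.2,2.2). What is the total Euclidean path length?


Segment lengths:
  seg1 = sqrt((-2.5)^2 + (5.8)^2) = 6.3159
  seg2 = sqrt((2.5)^2 + (0.2)^2) = 2.508
  seg3 = sqrt((-1.1)^2 + (-9.7)^2) = 9.7622
  seg4 = sqrt((1.4)^2 + (2.2)^2) = 2.6077
Total = 21.1937


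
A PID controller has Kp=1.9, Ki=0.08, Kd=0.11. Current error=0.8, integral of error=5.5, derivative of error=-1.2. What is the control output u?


u = Kp*e + Ki*int(e) + Kd*de/dt
= 1.9*0.8 + 0.08*5.5 + 0.11*(-1.2)
= 1.52 + 0.44 + -0.132
= 1.828


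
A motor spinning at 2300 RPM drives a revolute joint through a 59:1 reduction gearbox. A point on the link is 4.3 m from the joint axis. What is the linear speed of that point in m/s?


omega_motor = 2300 * 2*pi/60 = 240.8554 rad/s
omega_joint = omega_motor / 59 = 4.0823 rad/s
v = omega_joint * r = 4.0823 * 4.3
= 17.5539 m/s


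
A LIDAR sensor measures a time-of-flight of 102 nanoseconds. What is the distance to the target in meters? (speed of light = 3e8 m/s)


tof = 102 ns = 1.02e-07 s
dist = c * tof / 2
= 3e8 * 1.02e-07 / 2
= 15.3 m


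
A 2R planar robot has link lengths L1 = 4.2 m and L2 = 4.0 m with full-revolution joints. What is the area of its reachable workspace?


r_max = L1 + L2 = 8.2 m
r_min = |L1 - L2| = 0.2 m
Area = pi*(r_max^2 - r_min^2)
= pi*(67.24 - 0.04)
= pi * 67.2
= 211.115 m^2


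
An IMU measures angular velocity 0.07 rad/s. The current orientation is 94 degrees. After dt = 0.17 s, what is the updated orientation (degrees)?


delta_theta = w * dt = 0.07 * 0.17 = 0.0119 rad
= 0.6818 deg
theta_new = 94 + 0.6818 = 94.6818 deg


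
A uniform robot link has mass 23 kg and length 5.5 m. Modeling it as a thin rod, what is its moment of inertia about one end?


I = (1/3) * m * L^2
= (1/3) * 23 * 5.5^2
= 0.333333 * 23 * 30.25
= 231.9167 kg*m^2


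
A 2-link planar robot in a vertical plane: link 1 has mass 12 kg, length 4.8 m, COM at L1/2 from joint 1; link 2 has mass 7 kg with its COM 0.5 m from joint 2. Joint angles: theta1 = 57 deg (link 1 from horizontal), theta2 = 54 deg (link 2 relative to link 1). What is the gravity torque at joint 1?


Horizontal distance from joint 1 to link-1 COM:
  x_c1 = (L1/2)*cos(t1) = 2.4 * 0.5446 = 1.3071 m
Horizontal distance from joint 1 to link-2 COM:
  x_c2 = L1*cos(t1) + Lc2*cos(t1+t2)
       = 4.8*0.5446 + 0.5*-0.3584 = 2.4351 m
tau1 = m1*g*x_c1 + m2*g*x_c2
     = 12*9.81*1.3071 + 7*9.81*2.4351
     = 153.8758 + 167.2172
     = 321.093 Nm
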